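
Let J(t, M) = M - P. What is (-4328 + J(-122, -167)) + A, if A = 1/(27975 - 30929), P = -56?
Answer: -13112807/2954 ≈ -4439.0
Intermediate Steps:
J(t, M) = 56 + M (J(t, M) = M - 1*(-56) = M + 56 = 56 + M)
A = -1/2954 (A = 1/(-2954) = -1/2954 ≈ -0.00033852)
(-4328 + J(-122, -167)) + A = (-4328 + (56 - 167)) - 1/2954 = (-4328 - 111) - 1/2954 = -4439 - 1/2954 = -13112807/2954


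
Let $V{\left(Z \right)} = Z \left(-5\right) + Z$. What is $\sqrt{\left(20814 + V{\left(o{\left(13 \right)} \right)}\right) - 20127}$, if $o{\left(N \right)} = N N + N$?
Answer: $i \sqrt{41} \approx 6.4031 i$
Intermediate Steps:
$o{\left(N \right)} = N + N^{2}$ ($o{\left(N \right)} = N^{2} + N = N + N^{2}$)
$V{\left(Z \right)} = - 4 Z$ ($V{\left(Z \right)} = - 5 Z + Z = - 4 Z$)
$\sqrt{\left(20814 + V{\left(o{\left(13 \right)} \right)}\right) - 20127} = \sqrt{\left(20814 - 4 \cdot 13 \left(1 + 13\right)\right) - 20127} = \sqrt{\left(20814 - 4 \cdot 13 \cdot 14\right) - 20127} = \sqrt{\left(20814 - 728\right) - 20127} = \sqrt{20086 - 20127} = \sqrt{-41} = i \sqrt{41}$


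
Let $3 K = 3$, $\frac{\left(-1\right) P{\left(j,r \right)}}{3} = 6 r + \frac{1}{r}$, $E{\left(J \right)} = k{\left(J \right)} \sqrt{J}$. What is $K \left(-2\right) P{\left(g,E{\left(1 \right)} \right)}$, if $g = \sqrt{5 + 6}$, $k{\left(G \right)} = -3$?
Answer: $-110$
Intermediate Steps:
$g = \sqrt{11} \approx 3.3166$
$E{\left(J \right)} = - 3 \sqrt{J}$
$P{\left(j,r \right)} = - 18 r - \frac{3}{r}$ ($P{\left(j,r \right)} = - 3 \left(6 r + \frac{1}{r}\right) = - 3 \left(\frac{1}{r} + 6 r\right) = - 18 r - \frac{3}{r}$)
$K = 1$ ($K = \frac{1}{3} \cdot 3 = 1$)
$K \left(-2\right) P{\left(g,E{\left(1 \right)} \right)} = 1 \left(-2\right) \left(- 18 \left(- 3 \sqrt{1}\right) - \frac{3}{\left(-3\right) \sqrt{1}}\right) = - 2 \left(- 18 \left(\left(-3\right) 1\right) - \frac{3}{\left(-3\right) 1}\right) = - 2 \left(\left(-18\right) \left(-3\right) - \frac{3}{-3}\right) = - 2 \left(54 - -1\right) = - 2 \left(54 + 1\right) = \left(-2\right) 55 = -110$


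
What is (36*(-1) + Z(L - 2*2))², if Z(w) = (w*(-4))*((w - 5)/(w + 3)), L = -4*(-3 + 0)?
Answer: 242064/121 ≈ 2000.5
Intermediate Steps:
L = 12 (L = -4*(-3) = 12)
Z(w) = -4*w*(-5 + w)/(3 + w) (Z(w) = (-4*w)*((-5 + w)/(3 + w)) = -4*w*(-5 + w)/(3 + w))
(36*(-1) + Z(L - 2*2))² = (36*(-1) + 4*(12 - 2*2)*(5 - (12 - 2*2))/(3 + (12 - 2*2)))² = (-36 + 4*(12 - 4)*(5 - (12 - 4))/(3 + (12 - 4)))² = (-36 + 4*8*(5 - 1*8)/(3 + 8))² = (-36 + 4*8*(5 - 8)/11)² = (-36 + 4*8*(1/11)*(-3))² = (-36 - 96/11)² = (-492/11)² = 242064/121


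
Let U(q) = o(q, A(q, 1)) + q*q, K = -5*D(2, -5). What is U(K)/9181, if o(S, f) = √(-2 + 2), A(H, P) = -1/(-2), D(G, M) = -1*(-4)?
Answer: 400/9181 ≈ 0.043568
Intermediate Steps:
D(G, M) = 4
K = -20 (K = -5*4 = -20)
A(H, P) = ½ (A(H, P) = -1*(-½) = ½)
o(S, f) = 0 (o(S, f) = √0 = 0)
U(q) = q² (U(q) = 0 + q*q = 0 + q² = q²)
U(K)/9181 = (-20)²/9181 = 400*(1/9181) = 400/9181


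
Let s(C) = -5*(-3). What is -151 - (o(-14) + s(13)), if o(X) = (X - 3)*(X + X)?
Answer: -642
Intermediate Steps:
s(C) = 15
o(X) = 2*X*(-3 + X) (o(X) = (-3 + X)*(2*X) = 2*X*(-3 + X))
-151 - (o(-14) + s(13)) = -151 - (2*(-14)*(-3 - 14) + 15) = -151 - (2*(-14)*(-17) + 15) = -151 - (476 + 15) = -151 - 1*491 = -151 - 491 = -642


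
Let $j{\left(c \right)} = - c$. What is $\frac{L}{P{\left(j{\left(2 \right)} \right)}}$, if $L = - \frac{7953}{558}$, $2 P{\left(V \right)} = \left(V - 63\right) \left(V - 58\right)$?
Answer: $- \frac{2651}{362700} \approx -0.0073091$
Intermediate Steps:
$P{\left(V \right)} = \frac{\left(-63 + V\right) \left(-58 + V\right)}{2}$ ($P{\left(V \right)} = \frac{\left(V - 63\right) \left(V - 58\right)}{2} = \frac{\left(-63 + V\right) \left(-58 + V\right)}{2}$)
$L = - \frac{2651}{186}$ ($L = \left(-7953\right) \frac{1}{558} = - \frac{2651}{186} \approx -14.253$)
$\frac{L}{P{\left(j{\left(2 \right)} \right)}} = - \frac{2651}{186 \left(1827 + \frac{\left(\left(-1\right) 2\right)^{2}}{2} - \frac{121 \left(\left(-1\right) 2\right)}{2}\right)} = - \frac{2651}{186 \left(1827 + \frac{\left(-2\right)^{2}}{2} - -121\right)} = - \frac{2651}{186 \left(1827 + \frac{1}{2} \cdot 4 + 121\right)} = - \frac{2651}{186 \left(1827 + 2 + 121\right)} = - \frac{2651}{186 \cdot 1950} = \left(- \frac{2651}{186}\right) \frac{1}{1950} = - \frac{2651}{362700}$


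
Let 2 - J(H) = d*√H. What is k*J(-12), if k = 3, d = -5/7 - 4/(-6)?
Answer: 6 + 2*I*√3/7 ≈ 6.0 + 0.49487*I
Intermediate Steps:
d = -1/21 (d = -5*⅐ - 4*(-⅙) = -5/7 + ⅔ = -1/21 ≈ -0.047619)
J(H) = 2 + √H/21 (J(H) = 2 - (-1)*√H/21 = 2 + √H/21)
k*J(-12) = 3*(2 + √(-12)/21) = 3*(2 + (2*I*√3)/21) = 3*(2 + 2*I*√3/21) = 6 + 2*I*√3/7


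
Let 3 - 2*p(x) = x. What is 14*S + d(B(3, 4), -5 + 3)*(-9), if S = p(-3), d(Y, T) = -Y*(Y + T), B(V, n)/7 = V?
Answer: 3633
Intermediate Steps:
B(V, n) = 7*V
p(x) = 3/2 - x/2
d(Y, T) = -Y*(T + Y)
S = 3 (S = 3/2 - 1/2*(-3) = 3/2 + 3/2 = 3)
14*S + d(B(3, 4), -5 + 3)*(-9) = 14*3 - 7*3*((-5 + 3) + 7*3)*(-9) = 42 - 1*21*(-2 + 21)*(-9) = 42 - 1*21*19*(-9) = 42 - 399*(-9) = 42 + 3591 = 3633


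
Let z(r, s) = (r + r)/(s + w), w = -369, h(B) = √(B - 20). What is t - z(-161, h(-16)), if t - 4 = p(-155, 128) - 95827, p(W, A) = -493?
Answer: -1457563230/15133 - 644*I/45399 ≈ -96317.0 - 0.014185*I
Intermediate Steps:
h(B) = √(-20 + B)
z(r, s) = 2*r/(-369 + s) (z(r, s) = (r + r)/(s - 369) = (2*r)/(-369 + s) = 2*r/(-369 + s))
t = -96316 (t = 4 + (-493 - 95827) = 4 - 96320 = -96316)
t - z(-161, h(-16)) = -96316 - 2*(-161)/(-369 + √(-20 - 16)) = -96316 - 2*(-161)/(-369 + √(-36)) = -96316 - 2*(-161)/(-369 + 6*I) = -96316 - 2*(-161)*(-369 - 6*I)/136197 = -96316 - (13202/15133 + 644*I/45399) = -96316 + (-13202/15133 - 644*I/45399) = -1457563230/15133 - 644*I/45399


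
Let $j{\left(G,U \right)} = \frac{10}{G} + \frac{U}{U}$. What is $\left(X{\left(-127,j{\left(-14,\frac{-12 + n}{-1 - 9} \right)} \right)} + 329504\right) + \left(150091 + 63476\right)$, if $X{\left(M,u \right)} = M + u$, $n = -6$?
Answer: $\frac{3800610}{7} \approx 5.4294 \cdot 10^{5}$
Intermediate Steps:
$j{\left(G,U \right)} = 1 + \frac{10}{G}$ ($j{\left(G,U \right)} = \frac{10}{G} + 1 = 1 + \frac{10}{G}$)
$\left(X{\left(-127,j{\left(-14,\frac{-12 + n}{-1 - 9} \right)} \right)} + 329504\right) + \left(150091 + 63476\right) = \left(\left(-127 + \frac{10 - 14}{-14}\right) + 329504\right) + \left(150091 + 63476\right) = \left(\left(-127 - - \frac{2}{7}\right) + 329504\right) + 213567 = \left(\left(-127 + \frac{2}{7}\right) + 329504\right) + 213567 = \left(- \frac{887}{7} + 329504\right) + 213567 = \frac{2305641}{7} + 213567 = \frac{3800610}{7}$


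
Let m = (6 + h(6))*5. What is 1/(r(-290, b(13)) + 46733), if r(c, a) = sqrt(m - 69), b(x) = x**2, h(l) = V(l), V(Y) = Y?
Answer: 46733/2183973298 - 3*I/2183973298 ≈ 2.1398e-5 - 1.3736e-9*I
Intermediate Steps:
h(l) = l
m = 60 (m = (6 + 6)*5 = 12*5 = 60)
r(c, a) = 3*I (r(c, a) = sqrt(60 - 69) = sqrt(-9) = 3*I)
1/(r(-290, b(13)) + 46733) = 1/(3*I + 46733) = 1/(46733 + 3*I) = (46733 - 3*I)/2183973298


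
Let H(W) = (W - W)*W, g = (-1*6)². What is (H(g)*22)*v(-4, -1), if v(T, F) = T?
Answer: 0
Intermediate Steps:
g = 36 (g = (-6)² = 36)
H(W) = 0 (H(W) = 0*W = 0)
(H(g)*22)*v(-4, -1) = (0*22)*(-4) = 0*(-4) = 0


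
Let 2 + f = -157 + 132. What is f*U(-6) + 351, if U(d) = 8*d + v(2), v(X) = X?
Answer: 1593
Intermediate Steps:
f = -27 (f = -2 + (-157 + 132) = -2 - 25 = -27)
U(d) = 2 + 8*d (U(d) = 8*d + 2 = 2 + 8*d)
f*U(-6) + 351 = -27*(2 + 8*(-6)) + 351 = -27*(2 - 48) + 351 = -27*(-46) + 351 = 1242 + 351 = 1593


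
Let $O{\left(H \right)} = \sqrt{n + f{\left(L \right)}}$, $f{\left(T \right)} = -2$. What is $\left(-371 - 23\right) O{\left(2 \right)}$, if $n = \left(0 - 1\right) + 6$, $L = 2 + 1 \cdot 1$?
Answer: $- 394 \sqrt{3} \approx -682.43$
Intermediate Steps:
$L = 3$ ($L = 2 + 1 = 3$)
$n = 5$ ($n = -1 + 6 = 5$)
$O{\left(H \right)} = \sqrt{3}$ ($O{\left(H \right)} = \sqrt{5 - 2} = \sqrt{3}$)
$\left(-371 - 23\right) O{\left(2 \right)} = \left(-371 - 23\right) \sqrt{3} = - 394 \sqrt{3}$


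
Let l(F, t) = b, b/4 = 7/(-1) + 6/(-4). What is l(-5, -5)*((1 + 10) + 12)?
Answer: -782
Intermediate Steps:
b = -34 (b = 4*(7/(-1) + 6/(-4)) = 4*(7*(-1) + 6*(-¼)) = 4*(-7 - 3/2) = 4*(-17/2) = -34)
l(F, t) = -34
l(-5, -5)*((1 + 10) + 12) = -34*((1 + 10) + 12) = -34*(11 + 12) = -34*23 = -782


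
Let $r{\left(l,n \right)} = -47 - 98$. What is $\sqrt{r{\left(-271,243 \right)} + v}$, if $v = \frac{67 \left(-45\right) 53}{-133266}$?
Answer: $\frac{5 i \sqrt{11350576174}}{44422} \approx 11.992 i$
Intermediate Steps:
$r{\left(l,n \right)} = -145$
$v = \frac{53265}{44422}$ ($v = \left(-3015\right) 53 \left(- \frac{1}{133266}\right) = \left(-159795\right) \left(- \frac{1}{133266}\right) = \frac{53265}{44422} \approx 1.1991$)
$\sqrt{r{\left(-271,243 \right)} + v} = \sqrt{-145 + \frac{53265}{44422}} = \sqrt{- \frac{6387925}{44422}} = \frac{5 i \sqrt{11350576174}}{44422}$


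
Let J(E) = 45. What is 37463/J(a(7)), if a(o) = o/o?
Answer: 37463/45 ≈ 832.51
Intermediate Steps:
a(o) = 1
37463/J(a(7)) = 37463/45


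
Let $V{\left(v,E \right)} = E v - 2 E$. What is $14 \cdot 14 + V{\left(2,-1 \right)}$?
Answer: $196$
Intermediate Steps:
$V{\left(v,E \right)} = - 2 E + E v$
$14 \cdot 14 + V{\left(2,-1 \right)} = 14 \cdot 14 - \left(-2 + 2\right) = 196 - 0 = 196 + 0 = 196$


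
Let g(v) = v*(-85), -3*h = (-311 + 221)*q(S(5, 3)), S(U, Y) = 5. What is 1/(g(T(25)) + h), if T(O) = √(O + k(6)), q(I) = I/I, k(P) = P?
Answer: -6/44615 - 17*√31/44615 ≈ -0.0022560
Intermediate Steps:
q(I) = 1
T(O) = √(6 + O) (T(O) = √(O + 6) = √(6 + O))
h = 30 (h = -(-311 + 221)/3 = -(-30) = -⅓*(-90) = 30)
g(v) = -85*v
1/(g(T(25)) + h) = 1/(-85*√(6 + 25) + 30) = 1/(-85*√31 + 30) = 1/(30 - 85*√31)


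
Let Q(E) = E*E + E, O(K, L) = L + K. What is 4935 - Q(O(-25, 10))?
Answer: 4725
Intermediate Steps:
O(K, L) = K + L
Q(E) = E + E**2 (Q(E) = E**2 + E = E + E**2)
4935 - Q(O(-25, 10)) = 4935 - (-25 + 10)*(1 + (-25 + 10)) = 4935 - (-15)*(1 - 15) = 4935 - (-15)*(-14) = 4935 - 1*210 = 4935 - 210 = 4725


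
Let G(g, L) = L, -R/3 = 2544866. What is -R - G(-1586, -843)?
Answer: 7635441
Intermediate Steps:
R = -7634598 (R = -3*2544866 = -7634598)
-R - G(-1586, -843) = -1*(-7634598) - 1*(-843) = 7634598 + 843 = 7635441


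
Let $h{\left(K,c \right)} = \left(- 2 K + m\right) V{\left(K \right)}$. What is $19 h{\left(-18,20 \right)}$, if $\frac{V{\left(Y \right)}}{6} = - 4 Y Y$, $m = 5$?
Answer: $-6057504$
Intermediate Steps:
$V{\left(Y \right)} = - 24 Y^{2}$ ($V{\left(Y \right)} = 6 - 4 Y Y = 6 \left(- 4 Y^{2}\right) = - 24 Y^{2}$)
$h{\left(K,c \right)} = - 24 K^{2} \left(5 - 2 K\right)$ ($h{\left(K,c \right)} = \left(- 2 K + 5\right) \left(- 24 K^{2}\right) = \left(5 - 2 K\right) \left(- 24 K^{2}\right) = - 24 K^{2} \left(5 - 2 K\right)$)
$19 h{\left(-18,20 \right)} = 19 \left(-18\right)^{2} \left(-120 + 48 \left(-18\right)\right) = 19 \cdot 324 \left(-120 - 864\right) = 19 \cdot 324 \left(-984\right) = 19 \left(-318816\right) = -6057504$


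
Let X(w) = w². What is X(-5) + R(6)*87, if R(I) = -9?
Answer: -758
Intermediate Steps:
X(-5) + R(6)*87 = (-5)² - 9*87 = 25 - 783 = -758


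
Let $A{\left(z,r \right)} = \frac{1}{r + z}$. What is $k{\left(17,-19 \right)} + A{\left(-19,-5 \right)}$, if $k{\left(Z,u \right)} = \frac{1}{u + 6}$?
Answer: $- \frac{37}{312} \approx -0.11859$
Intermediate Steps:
$k{\left(Z,u \right)} = \frac{1}{6 + u}$
$k{\left(17,-19 \right)} + A{\left(-19,-5 \right)} = \frac{1}{6 - 19} + \frac{1}{-5 - 19} = \frac{1}{-13} + \frac{1}{-24} = - \frac{1}{13} - \frac{1}{24} = - \frac{37}{312}$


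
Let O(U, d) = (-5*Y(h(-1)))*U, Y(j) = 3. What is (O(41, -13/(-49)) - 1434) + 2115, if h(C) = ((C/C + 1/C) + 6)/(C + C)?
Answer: 66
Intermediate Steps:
h(C) = (7 + 1/C)/(2*C) (h(C) = ((1 + 1/C) + 6)/((2*C)) = (7 + 1/C)*(1/(2*C)) = (7 + 1/C)/(2*C))
O(U, d) = -15*U (O(U, d) = (-5*3)*U = -15*U)
(O(41, -13/(-49)) - 1434) + 2115 = (-15*41 - 1434) + 2115 = (-615 - 1434) + 2115 = -2049 + 2115 = 66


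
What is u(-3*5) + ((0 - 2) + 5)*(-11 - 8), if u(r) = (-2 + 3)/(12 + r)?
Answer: -172/3 ≈ -57.333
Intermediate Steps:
u(r) = 1/(12 + r)
u(-3*5) + ((0 - 2) + 5)*(-11 - 8) = 1/(12 - 3*5) + ((0 - 2) + 5)*(-11 - 8) = 1/(12 - 15) + (-2 + 5)*(-19) = 1/(-3) + 3*(-19) = -1/3 - 57 = -172/3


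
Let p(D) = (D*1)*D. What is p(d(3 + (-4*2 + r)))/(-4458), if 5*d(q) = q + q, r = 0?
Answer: -2/2229 ≈ -0.00089726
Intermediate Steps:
d(q) = 2*q/5 (d(q) = (q + q)/5 = (2*q)/5 = 2*q/5)
p(D) = D**2 (p(D) = D*D = D**2)
p(d(3 + (-4*2 + r)))/(-4458) = (2*(3 + (-4*2 + 0))/5)**2/(-4458) = (2*(3 + (-8 + 0))/5)**2*(-1/4458) = (2*(3 - 8)/5)**2*(-1/4458) = ((2/5)*(-5))**2*(-1/4458) = (-2)**2*(-1/4458) = 4*(-1/4458) = -2/2229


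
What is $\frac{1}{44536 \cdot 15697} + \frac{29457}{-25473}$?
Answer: $- \frac{6864282143357}{5935901797672} \approx -1.1564$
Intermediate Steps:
$\frac{1}{44536 \cdot 15697} + \frac{29457}{-25473} = \frac{1}{44536} \cdot \frac{1}{15697} + 29457 \left(- \frac{1}{25473}\right) = \frac{1}{699081592} - \frac{9819}{8491} = - \frac{6864282143357}{5935901797672}$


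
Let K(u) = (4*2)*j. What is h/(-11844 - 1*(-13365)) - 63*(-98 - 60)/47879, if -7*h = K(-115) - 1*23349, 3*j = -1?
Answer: 282469543/117638703 ≈ 2.4012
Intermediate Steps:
j = -1/3 (j = (1/3)*(-1) = -1/3 ≈ -0.33333)
K(u) = -8/3 (K(u) = (4*2)*(-1/3) = 8*(-1/3) = -8/3)
h = 70055/21 (h = -(-8/3 - 1*23349)/7 = -(-8/3 - 23349)/7 = -1/7*(-70055/3) = 70055/21 ≈ 3336.0)
h/(-11844 - 1*(-13365)) - 63*(-98 - 60)/47879 = 70055/(21*(-11844 - 1*(-13365))) - 63*(-98 - 60)/47879 = 70055/(21*(-11844 + 13365)) - 63*(-158)*(1/47879) = (70055/21)/1521 + 9954*(1/47879) = (70055/21)*(1/1521) + 9954/47879 = 70055/31941 + 9954/47879 = 282469543/117638703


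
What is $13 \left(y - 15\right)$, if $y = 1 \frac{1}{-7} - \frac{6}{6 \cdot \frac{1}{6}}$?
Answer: $- \frac{1924}{7} \approx -274.86$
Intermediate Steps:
$y = - \frac{43}{7}$ ($y = 1 \left(- \frac{1}{7}\right) - \frac{6}{6 \cdot \frac{1}{6}} = - \frac{1}{7} - \frac{6}{1} = - \frac{1}{7} - 6 = - \frac{43}{7} \approx -6.1429$)
$13 \left(y - 15\right) = 13 \left(- \frac{43}{7} - 15\right) = 13 \left(- \frac{148}{7}\right) = - \frac{1924}{7}$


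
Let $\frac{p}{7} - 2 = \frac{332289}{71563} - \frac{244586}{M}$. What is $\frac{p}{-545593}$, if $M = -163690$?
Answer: $- \frac{333633962438}{3195578430299855} \approx -0.0001044$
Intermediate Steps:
$p = \frac{333633962438}{5857073735}$ ($p = 14 + 7 \left(\frac{332289}{71563} - \frac{244586}{-163690}\right) = 14 + 7 \left(332289 \cdot \frac{1}{71563} - - \frac{122293}{81845}\right) = 14 + 7 \left(\frac{332289}{71563} + \frac{122293}{81845}\right) = 14 + 7 \cdot \frac{35947847164}{5857073735} = 14 + \frac{251634930148}{5857073735} = \frac{333633962438}{5857073735} \approx 56.963$)
$\frac{p}{-545593} = \frac{333633962438}{5857073735 \left(-545593\right)} = \frac{333633962438}{5857073735} \left(- \frac{1}{545593}\right) = - \frac{333633962438}{3195578430299855}$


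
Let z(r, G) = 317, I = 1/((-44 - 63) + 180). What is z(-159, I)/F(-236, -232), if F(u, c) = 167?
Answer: 317/167 ≈ 1.8982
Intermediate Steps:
I = 1/73 (I = 1/(-107 + 180) = 1/73 ≈ 0.013699)
z(-159, I)/F(-236, -232) = 317/167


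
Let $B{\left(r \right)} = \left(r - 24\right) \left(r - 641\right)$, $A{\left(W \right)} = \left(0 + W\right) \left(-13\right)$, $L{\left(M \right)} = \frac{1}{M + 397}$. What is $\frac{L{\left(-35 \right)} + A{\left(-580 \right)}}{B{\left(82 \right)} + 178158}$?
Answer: $\frac{2729481}{52756432} \approx 0.051737$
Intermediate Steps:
$L{\left(M \right)} = \frac{1}{397 + M}$
$A{\left(W \right)} = - 13 W$ ($A{\left(W \right)} = W \left(-13\right) = - 13 W$)
$B{\left(r \right)} = \left(-641 + r\right) \left(-24 + r\right)$ ($B{\left(r \right)} = \left(-24 + r\right) \left(-641 + r\right) = \left(-641 + r\right) \left(-24 + r\right)$)
$\frac{L{\left(-35 \right)} + A{\left(-580 \right)}}{B{\left(82 \right)} + 178158} = \frac{\frac{1}{397 - 35} - -7540}{\left(15384 + 82^{2} - 54530\right) + 178158} = \frac{\frac{1}{362} + 7540}{\left(15384 + 6724 - 54530\right) + 178158} = \frac{\frac{1}{362} + 7540}{-32422 + 178158} = \frac{2729481}{362 \cdot 145736} = \frac{2729481}{362} \cdot \frac{1}{145736} = \frac{2729481}{52756432}$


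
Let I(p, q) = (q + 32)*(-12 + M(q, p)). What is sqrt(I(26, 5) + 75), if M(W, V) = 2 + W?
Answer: I*sqrt(110) ≈ 10.488*I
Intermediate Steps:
I(p, q) = (-10 + q)*(32 + q) (I(p, q) = (q + 32)*(-12 + (2 + q)) = (32 + q)*(-10 + q) = (-10 + q)*(32 + q))
sqrt(I(26, 5) + 75) = sqrt((-320 + 5**2 + 22*5) + 75) = sqrt((-320 + 25 + 110) + 75) = sqrt(-185 + 75) = sqrt(-110) = I*sqrt(110)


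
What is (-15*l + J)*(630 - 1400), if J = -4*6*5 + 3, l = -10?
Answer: -25410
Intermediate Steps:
J = -117 (J = -24*5 + 3 = -120 + 3 = -117)
(-15*l + J)*(630 - 1400) = (-15*(-10) - 117)*(630 - 1400) = (150 - 117)*(-770) = 33*(-770) = -25410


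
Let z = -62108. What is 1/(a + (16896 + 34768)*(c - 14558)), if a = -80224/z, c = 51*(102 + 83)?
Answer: -15527/4109603612088 ≈ -3.7782e-9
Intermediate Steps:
c = 9435 (c = 51*185 = 9435)
a = 20056/15527 (a = -80224/(-62108) = -80224*(-1/62108) = 20056/15527 ≈ 1.2917)
1/(a + (16896 + 34768)*(c - 14558)) = 1/(20056/15527 + (16896 + 34768)*(9435 - 14558)) = 1/(20056/15527 + 51664*(-5123)) = 1/(20056/15527 - 264674672) = 1/(-4109603612088/15527) = -15527/4109603612088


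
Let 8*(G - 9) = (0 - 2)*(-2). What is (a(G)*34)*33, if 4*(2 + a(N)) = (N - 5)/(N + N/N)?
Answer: -29733/14 ≈ -2123.8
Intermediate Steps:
G = 19/2 (G = 9 + ((0 - 2)*(-2))/8 = 9 + (-2*(-2))/8 = 9 + (⅛)*4 = 9 + ½ = 19/2 ≈ 9.5000)
a(N) = -2 + (-5 + N)/(4*(1 + N)) (a(N) = -2 + ((N - 5)/(N + N/N))/4 = -2 + ((-5 + N)/(N + 1))/4 = -2 + ((-5 + N)/(1 + N))/4 = -2 + (-5 + N)/(4*(1 + N)))
(a(G)*34)*33 = (((-13 - 7*19/2)/(4*(1 + 19/2)))*34)*33 = (((-13 - 133/2)/(4*(21/2)))*34)*33 = (((¼)*(2/21)*(-159/2))*34)*33 = -53/28*34*33 = -901/14*33 = -29733/14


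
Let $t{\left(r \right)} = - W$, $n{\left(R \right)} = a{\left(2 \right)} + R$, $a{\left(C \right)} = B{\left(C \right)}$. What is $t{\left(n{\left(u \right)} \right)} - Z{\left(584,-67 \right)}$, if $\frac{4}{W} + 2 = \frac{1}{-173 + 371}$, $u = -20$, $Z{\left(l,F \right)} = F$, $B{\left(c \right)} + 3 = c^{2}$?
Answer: $\frac{27257}{395} \approx 69.005$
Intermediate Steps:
$B{\left(c \right)} = -3 + c^{2}$
$a{\left(C \right)} = -3 + C^{2}$
$W = - \frac{792}{395}$ ($W = \frac{4}{-2 + \frac{1}{-173 + 371}} = \frac{4}{-2 + \frac{1}{198}} = \frac{4}{- \frac{395}{198}} = 4 \left(- \frac{198}{395}\right) = - \frac{792}{395} \approx -2.0051$)
$n{\left(R \right)} = 1 + R$ ($n{\left(R \right)} = \left(-3 + 2^{2}\right) + R = \left(-3 + 4\right) + R = 1 + R$)
$t{\left(r \right)} = \frac{792}{395}$ ($t{\left(r \right)} = \left(-1\right) \left(- \frac{792}{395}\right) = \frac{792}{395}$)
$t{\left(n{\left(u \right)} \right)} - Z{\left(584,-67 \right)} = \frac{792}{395} - -67 = \frac{792}{395} + 67 = \frac{27257}{395}$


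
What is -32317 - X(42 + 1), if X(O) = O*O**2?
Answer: -111824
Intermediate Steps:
X(O) = O**3
-32317 - X(42 + 1) = -32317 - (42 + 1)**3 = -32317 - 1*43**3 = -32317 - 1*79507 = -32317 - 79507 = -111824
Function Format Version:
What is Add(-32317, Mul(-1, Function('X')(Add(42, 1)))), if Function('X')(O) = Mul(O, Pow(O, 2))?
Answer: -111824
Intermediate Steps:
Function('X')(O) = Pow(O, 3)
Add(-32317, Mul(-1, Function('X')(Add(42, 1)))) = Add(-32317, Mul(-1, Pow(Add(42, 1), 3))) = Add(-32317, Mul(-1, Pow(43, 3))) = Add(-32317, Mul(-1, 79507)) = Add(-32317, -79507) = -111824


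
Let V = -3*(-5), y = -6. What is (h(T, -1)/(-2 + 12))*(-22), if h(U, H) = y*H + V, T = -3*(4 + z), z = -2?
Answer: -231/5 ≈ -46.200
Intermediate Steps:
V = 15
T = -6 (T = -3*(4 - 2) = -3*2 = -6)
h(U, H) = 15 - 6*H (h(U, H) = -6*H + 15 = 15 - 6*H)
(h(T, -1)/(-2 + 12))*(-22) = ((15 - 6*(-1))/(-2 + 12))*(-22) = ((15 + 6)/10)*(-22) = (21*(⅒))*(-22) = (21/10)*(-22) = -231/5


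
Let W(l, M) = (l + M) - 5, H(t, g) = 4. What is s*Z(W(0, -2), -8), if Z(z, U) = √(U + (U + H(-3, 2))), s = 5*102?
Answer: 1020*I*√3 ≈ 1766.7*I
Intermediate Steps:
W(l, M) = -5 + M + l (W(l, M) = (M + l) - 5 = -5 + M + l)
s = 510
Z(z, U) = √(4 + 2*U) (Z(z, U) = √(U + (U + 4)) = √(U + (4 + U)) = √(4 + 2*U))
s*Z(W(0, -2), -8) = 510*√(4 + 2*(-8)) = 510*√(4 - 16) = 510*√(-12) = 510*(2*I*√3) = 1020*I*√3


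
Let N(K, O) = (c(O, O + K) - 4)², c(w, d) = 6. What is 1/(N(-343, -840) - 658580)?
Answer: -1/658576 ≈ -1.5184e-6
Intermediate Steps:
N(K, O) = 4 (N(K, O) = (6 - 4)² = 2² = 4)
1/(N(-343, -840) - 658580) = 1/(4 - 658580) = 1/(-658576) = -1/658576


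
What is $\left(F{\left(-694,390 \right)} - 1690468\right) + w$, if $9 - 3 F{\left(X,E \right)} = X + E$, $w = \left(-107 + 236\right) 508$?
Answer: $- \frac{4874495}{3} \approx -1.6248 \cdot 10^{6}$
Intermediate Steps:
$w = 65532$ ($w = 129 \cdot 508 = 65532$)
$F{\left(X,E \right)} = 3 - \frac{E}{3} - \frac{X}{3}$ ($F{\left(X,E \right)} = 3 - \frac{X + E}{3} = 3 - \frac{E + X}{3} = 3 - \left(\frac{E}{3} + \frac{X}{3}\right) = 3 - \frac{E}{3} - \frac{X}{3}$)
$\left(F{\left(-694,390 \right)} - 1690468\right) + w = \left(\left(3 - 130 - - \frac{694}{3}\right) - 1690468\right) + 65532 = \left(\left(3 - 130 + \frac{694}{3}\right) - 1690468\right) + 65532 = \left(\frac{313}{3} - 1690468\right) + 65532 = - \frac{5071091}{3} + 65532 = - \frac{4874495}{3}$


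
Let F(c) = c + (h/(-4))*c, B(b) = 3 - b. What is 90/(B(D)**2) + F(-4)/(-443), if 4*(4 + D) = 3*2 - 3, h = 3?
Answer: 127709/55375 ≈ 2.3063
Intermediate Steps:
D = -13/4 (D = -4 + (3*2 - 3)/4 = -4 + (6 - 3)/4 = -4 + (1/4)*3 = -4 + 3/4 = -13/4 ≈ -3.2500)
F(c) = c/4 (F(c) = c + (3/(-4))*c = c + (3*(-1/4))*c = c - 3*c/4 = c/4)
90/(B(D)**2) + F(-4)/(-443) = 90/((3 - 1*(-13/4))**2) + ((1/4)*(-4))/(-443) = 90/((3 + 13/4)**2) - 1*(-1/443) = 90/((25/4)**2) + 1/443 = 90/(625/16) + 1/443 = 90*(16/625) + 1/443 = 288/125 + 1/443 = 127709/55375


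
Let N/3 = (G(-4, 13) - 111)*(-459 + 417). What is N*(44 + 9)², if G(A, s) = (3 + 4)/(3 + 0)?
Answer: 38460828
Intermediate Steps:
G(A, s) = 7/3
N = 13692 (N = 3*((7/3 - 111)*(-459 + 417)) = 3*(-326/3*(-42)) = 3*4564 = 13692)
N*(44 + 9)² = 13692*(44 + 9)² = 13692*53² = 13692*2809 = 38460828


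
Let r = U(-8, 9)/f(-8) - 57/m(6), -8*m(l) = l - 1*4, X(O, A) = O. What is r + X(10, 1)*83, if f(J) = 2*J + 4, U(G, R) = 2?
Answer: 6347/6 ≈ 1057.8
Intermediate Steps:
m(l) = 1/2 - l/8 (m(l) = -(l - 1*4)/8 = -(l - 4)/8 = -(-4 + l)/8 = 1/2 - l/8)
f(J) = 4 + 2*J
r = 1367/6 (r = 2/(4 + 2*(-8)) - 57/(1/2 - 1/8*6) = 2/(4 - 16) - 57/(1/2 - 3/4) = 2/(-12) - 57/(-1/4) = 2*(-1/12) - 57*(-4) = -1/6 + 228 = 1367/6 ≈ 227.83)
r + X(10, 1)*83 = 1367/6 + 10*83 = 1367/6 + 830 = 6347/6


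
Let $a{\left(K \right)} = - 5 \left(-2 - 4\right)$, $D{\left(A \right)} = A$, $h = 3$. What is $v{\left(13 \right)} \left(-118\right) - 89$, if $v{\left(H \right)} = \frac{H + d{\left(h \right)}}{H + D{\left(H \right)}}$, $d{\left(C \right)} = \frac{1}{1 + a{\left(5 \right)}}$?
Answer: $- \frac{59703}{403} \approx -148.15$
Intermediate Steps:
$a{\left(K \right)} = 30$ ($a{\left(K \right)} = \left(-5\right) \left(-6\right) = 30$)
$d{\left(C \right)} = \frac{1}{31}$ ($d{\left(C \right)} = \frac{1}{1 + 30} = \frac{1}{31}$)
$v{\left(H \right)} = \frac{\frac{1}{31} + H}{2 H}$ ($v{\left(H \right)} = \frac{H + \frac{1}{31}}{H + H} = \frac{\frac{1}{31} + H}{2 H}$)
$v{\left(13 \right)} \left(-118\right) - 89 = \frac{1 + 31 \cdot 13}{62 \cdot 13} \left(-118\right) - 89 = \frac{1}{62} \cdot \frac{1}{13} \left(1 + 403\right) \left(-118\right) - 89 = \frac{1}{62} \cdot \frac{1}{13} \cdot 404 \left(-118\right) - 89 = \frac{202}{403} \left(-118\right) - 89 = - \frac{23836}{403} - 89 = - \frac{59703}{403}$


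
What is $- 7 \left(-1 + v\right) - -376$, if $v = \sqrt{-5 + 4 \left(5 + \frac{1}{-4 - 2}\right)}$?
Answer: $383 - \frac{7 \sqrt{129}}{3} \approx 356.5$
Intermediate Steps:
$v = \frac{\sqrt{129}}{3}$ ($v = \sqrt{-5 + 4 \left(5 + \frac{1}{-6}\right)} = \sqrt{-5 + 4 \left(5 - \frac{1}{6}\right)} = \sqrt{-5 + 4 \cdot \frac{29}{6}} = \sqrt{-5 + \frac{58}{3}} = \sqrt{\frac{43}{3}} = \frac{\sqrt{129}}{3} \approx 3.7859$)
$- 7 \left(-1 + v\right) - -376 = - 7 \left(-1 + \frac{\sqrt{129}}{3}\right) - -376 = \left(7 - \frac{7 \sqrt{129}}{3}\right) + 376 = 383 - \frac{7 \sqrt{129}}{3}$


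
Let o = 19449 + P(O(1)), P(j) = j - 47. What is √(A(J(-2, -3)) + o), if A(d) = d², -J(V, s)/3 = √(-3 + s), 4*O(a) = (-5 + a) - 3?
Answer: √77385/2 ≈ 139.09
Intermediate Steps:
O(a) = -2 + a/4 (O(a) = ((-5 + a) - 3)/4 = (-8 + a)/4 = -2 + a/4)
J(V, s) = -3*√(-3 + s)
P(j) = -47 + j
o = 77601/4 (o = 19449 + (-47 + (-2 + (¼)*1)) = 19449 + (-47 + (-2 + ¼)) = 19449 + (-47 - 7/4) = 19449 - 195/4 = 77601/4 ≈ 19400.)
√(A(J(-2, -3)) + o) = √((-3*√(-3 - 3))² + 77601/4) = √((-3*I*√6)² + 77601/4) = √(-54 + 77601/4) = √(77385/4) = √77385/2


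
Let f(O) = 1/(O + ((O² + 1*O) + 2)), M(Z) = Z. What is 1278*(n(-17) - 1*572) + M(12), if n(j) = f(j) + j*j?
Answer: -92945856/257 ≈ -3.6166e+5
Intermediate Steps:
f(O) = 1/(2 + O² + 2*O) (f(O) = 1/(O + ((O² + O) + 2)) = 1/(O + ((O + O²) + 2)) = 1/(O + (2 + O + O²)) = 1/(2 + O² + 2*O))
n(j) = j² + 1/(2 + j² + 2*j) (n(j) = 1/(2 + j² + 2*j) + j*j = 1/(2 + j² + 2*j) + j² = j² + 1/(2 + j² + 2*j))
1278*(n(-17) - 1*572) + M(12) = 1278*(((-17)² + 1/(2 + (-17)² + 2*(-17))) - 1*572) + 12 = 1278*((289 + 1/(2 + 289 - 34)) - 572) + 12 = 1278*((289 + 1/257) - 572) + 12 = 1278*(74274/257 - 572) + 12 = 1278*(-72730/257) + 12 = -92948940/257 + 12 = -92945856/257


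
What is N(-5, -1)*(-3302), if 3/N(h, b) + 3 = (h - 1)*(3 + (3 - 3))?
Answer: 3302/7 ≈ 471.71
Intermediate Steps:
N(h, b) = 3/(-6 + 3*h) (N(h, b) = 3/(-3 + (h - 1)*(3 + (3 - 3))) = 3/(-3 + (-1 + h)*(3 + 0)) = 3/(-3 + (-1 + h)*3) = 3/(-3 + (-3 + 3*h)) = 3/(-6 + 3*h))
N(-5, -1)*(-3302) = -3302/(-2 - 5) = -3302/(-7) = -1/7*(-3302) = 3302/7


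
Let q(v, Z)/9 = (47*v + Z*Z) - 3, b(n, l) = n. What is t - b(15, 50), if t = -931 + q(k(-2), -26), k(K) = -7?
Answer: 2150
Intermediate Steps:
q(v, Z) = -27 + 9*Z**2 + 423*v (q(v, Z) = 9*((47*v + Z*Z) - 3) = 9*((47*v + Z**2) - 3) = 9*((Z**2 + 47*v) - 3) = 9*(-3 + Z**2 + 47*v) = -27 + 9*Z**2 + 423*v)
t = 2165 (t = -931 + (-27 + 9*(-26)**2 + 423*(-7)) = -931 + (-27 + 9*676 - 2961) = -931 + (-27 + 6084 - 2961) = -931 + 3096 = 2165)
t - b(15, 50) = 2165 - 1*15 = 2165 - 15 = 2150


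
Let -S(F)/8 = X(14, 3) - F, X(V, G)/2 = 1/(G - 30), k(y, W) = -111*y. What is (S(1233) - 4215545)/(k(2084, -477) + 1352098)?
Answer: -113553371/30260898 ≈ -3.7525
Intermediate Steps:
X(V, G) = 2/(-30 + G) (X(V, G) = 2/(G - 30) = 2/(-30 + G))
S(F) = 16/27 + 8*F (S(F) = -8*(2/(-30 + 3) - F) = -8*(2/(-27) - F) = -8*(2*(-1/27) - F) = -8*(-2/27 - F) = 16/27 + 8*F)
(S(1233) - 4215545)/(k(2084, -477) + 1352098) = ((16/27 + 8*1233) - 4215545)/(-111*2084 + 1352098) = ((16/27 + 9864) - 4215545)/(-231324 + 1352098) = (266344/27 - 4215545)/1120774 = -113553371/27*1/1120774 = -113553371/30260898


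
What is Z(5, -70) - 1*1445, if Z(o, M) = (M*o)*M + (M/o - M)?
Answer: 23111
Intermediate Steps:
Z(o, M) = -M + M/o + o*M**2 (Z(o, M) = o*M**2 + (-M + M/o) = -M + M/o + o*M**2)
Z(5, -70) - 1*1445 = (-1*(-70) - 70/5 + 5*(-70)**2) - 1*1445 = (70 - 70*1/5 + 5*4900) - 1445 = (70 - 14 + 24500) - 1445 = 24556 - 1445 = 23111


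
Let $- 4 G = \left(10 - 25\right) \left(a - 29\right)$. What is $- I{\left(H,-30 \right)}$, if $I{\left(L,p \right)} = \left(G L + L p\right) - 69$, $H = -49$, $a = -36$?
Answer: $- \frac{53379}{4} \approx -13345.0$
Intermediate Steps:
$G = - \frac{975}{4}$ ($G = - \frac{\left(10 - 25\right) \left(-36 - 29\right)}{4} = - \frac{\left(-15\right) \left(-65\right)}{4} = \left(- \frac{1}{4}\right) 975 = - \frac{975}{4} \approx -243.75$)
$I{\left(L,p \right)} = -69 - \frac{975 L}{4} + L p$ ($I{\left(L,p \right)} = \left(- \frac{975 L}{4} + L p\right) - 69 = -69 - \frac{975 L}{4} + L p$)
$- I{\left(H,-30 \right)} = - (-69 - - \frac{47775}{4} - -1470) = - (-69 + \frac{47775}{4} + 1470) = \left(-1\right) \frac{53379}{4} = - \frac{53379}{4}$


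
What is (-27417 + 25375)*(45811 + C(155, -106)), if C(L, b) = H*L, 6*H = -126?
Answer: -86899352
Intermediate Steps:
H = -21 (H = (⅙)*(-126) = -21)
C(L, b) = -21*L
(-27417 + 25375)*(45811 + C(155, -106)) = (-27417 + 25375)*(45811 - 21*155) = -2042*(45811 - 3255) = -2042*42556 = -86899352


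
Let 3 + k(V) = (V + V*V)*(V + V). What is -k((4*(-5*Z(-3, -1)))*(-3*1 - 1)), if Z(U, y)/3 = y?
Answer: 27532803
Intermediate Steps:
Z(U, y) = 3*y
k(V) = -3 + 2*V*(V + V**2) (k(V) = -3 + (V + V*V)*(V + V) = -3 + (V + V**2)*(2*V) = -3 + 2*V*(V + V**2))
-k((4*(-5*Z(-3, -1)))*(-3*1 - 1)) = -(-3 + 2*((4*(-15*(-1)))*(-3*1 - 1))**2 + 2*((4*(-15*(-1)))*(-3*1 - 1))**3) = -(-3 + 2*((4*(-5*(-3)))*(-3 - 1))**2 + 2*((4*(-5*(-3)))*(-3 - 1))**3) = -(-3 + 2*((4*15)*(-4))**2 + 2*((4*15)*(-4))**3) = -(-3 + 2*(60*(-4))**2 + 2*(60*(-4))**3) = -(-3 + 2*(-240)**2 + 2*(-240)**3) = -(-3 + 2*57600 + 2*(-13824000)) = -(-3 + 115200 - 27648000) = -1*(-27532803) = 27532803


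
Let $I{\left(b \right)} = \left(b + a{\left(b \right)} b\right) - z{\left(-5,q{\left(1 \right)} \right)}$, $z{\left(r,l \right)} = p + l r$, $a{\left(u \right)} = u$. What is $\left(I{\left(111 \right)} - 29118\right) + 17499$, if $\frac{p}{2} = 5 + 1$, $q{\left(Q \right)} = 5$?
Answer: $826$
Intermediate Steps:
$p = 12$ ($p = 2 \left(5 + 1\right) = 2 \cdot 6 = 12$)
$z{\left(r,l \right)} = 12 + l r$
$I{\left(b \right)} = 13 + b + b^{2}$ ($I{\left(b \right)} = \left(b + b b\right) - \left(12 + 5 \left(-5\right)\right) = \left(b + b^{2}\right) - \left(12 - 25\right) = \left(b + b^{2}\right) - -13 = \left(b + b^{2}\right) + 13 = 13 + b + b^{2}$)
$\left(I{\left(111 \right)} - 29118\right) + 17499 = \left(\left(13 + 111 + 111^{2}\right) - 29118\right) + 17499 = \left(\left(13 + 111 + 12321\right) - 29118\right) + 17499 = \left(12445 - 29118\right) + 17499 = -16673 + 17499 = 826$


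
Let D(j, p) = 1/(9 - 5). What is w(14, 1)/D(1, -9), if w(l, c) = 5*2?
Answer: 40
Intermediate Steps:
w(l, c) = 10
D(j, p) = 1/4
w(14, 1)/D(1, -9) = 10/(1/4) = 10*4 = 40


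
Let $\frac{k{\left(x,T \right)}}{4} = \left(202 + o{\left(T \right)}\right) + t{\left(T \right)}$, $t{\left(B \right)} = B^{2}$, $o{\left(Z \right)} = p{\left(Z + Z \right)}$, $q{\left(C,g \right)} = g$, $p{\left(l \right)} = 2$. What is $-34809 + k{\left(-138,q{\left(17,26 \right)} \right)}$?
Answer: $-31289$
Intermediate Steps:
$o{\left(Z \right)} = 2$
$k{\left(x,T \right)} = 816 + 4 T^{2}$ ($k{\left(x,T \right)} = 4 \left(\left(202 + 2\right) + T^{2}\right) = 4 \left(204 + T^{2}\right) = 816 + 4 T^{2}$)
$-34809 + k{\left(-138,q{\left(17,26 \right)} \right)} = -34809 + \left(816 + 4 \cdot 26^{2}\right) = -34809 + \left(816 + 4 \cdot 676\right) = -34809 + \left(816 + 2704\right) = -34809 + 3520 = -31289$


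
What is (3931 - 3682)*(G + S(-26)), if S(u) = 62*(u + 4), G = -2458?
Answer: -951678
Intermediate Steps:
S(u) = 248 + 62*u (S(u) = 62*(4 + u) = 248 + 62*u)
(3931 - 3682)*(G + S(-26)) = (3931 - 3682)*(-2458 + (248 + 62*(-26))) = 249*(-2458 + (248 - 1612)) = 249*(-2458 - 1364) = 249*(-3822) = -951678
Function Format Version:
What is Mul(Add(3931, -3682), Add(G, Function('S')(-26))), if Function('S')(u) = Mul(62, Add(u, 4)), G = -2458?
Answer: -951678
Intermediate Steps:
Function('S')(u) = Add(248, Mul(62, u)) (Function('S')(u) = Mul(62, Add(4, u)) = Add(248, Mul(62, u)))
Mul(Add(3931, -3682), Add(G, Function('S')(-26))) = Mul(Add(3931, -3682), Add(-2458, Add(248, Mul(62, -26)))) = Mul(249, Add(-2458, Add(248, -1612))) = Mul(249, Add(-2458, -1364)) = Mul(249, -3822) = -951678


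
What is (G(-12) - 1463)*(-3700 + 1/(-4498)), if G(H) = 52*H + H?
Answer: 34932819499/4498 ≈ 7.7663e+6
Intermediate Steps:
G(H) = 53*H
(G(-12) - 1463)*(-3700 + 1/(-4498)) = (53*(-12) - 1463)*(-3700 + 1/(-4498)) = (-636 - 1463)*(-3700 - 1/4498) = -2099*(-16642601/4498) = 34932819499/4498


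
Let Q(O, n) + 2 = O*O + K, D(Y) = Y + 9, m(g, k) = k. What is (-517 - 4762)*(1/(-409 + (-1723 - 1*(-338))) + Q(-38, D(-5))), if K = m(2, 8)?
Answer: -13732257421/1794 ≈ -7.6545e+6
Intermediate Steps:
K = 8
D(Y) = 9 + Y
Q(O, n) = 6 + O**2 (Q(O, n) = -2 + (O*O + 8) = -2 + (O**2 + 8) = -2 + (8 + O**2) = 6 + O**2)
(-517 - 4762)*(1/(-409 + (-1723 - 1*(-338))) + Q(-38, D(-5))) = (-517 - 4762)*(1/(-409 + (-1723 - 1*(-338))) + (6 + (-38)**2)) = -5279*(1/(-409 + (-1723 + 338)) + (6 + 1444)) = -5279*(1/(-409 - 1385) + 1450) = -5279*(1/(-1794) + 1450) = -5279*(-1/1794 + 1450) = -5279*2601299/1794 = -13732257421/1794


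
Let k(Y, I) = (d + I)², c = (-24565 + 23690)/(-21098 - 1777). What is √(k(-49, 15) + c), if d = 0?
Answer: √7536306/183 ≈ 15.001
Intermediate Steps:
c = 7/183 (c = -875/(-22875) = -875*(-1/22875) = 7/183 ≈ 0.038251)
k(Y, I) = I² (k(Y, I) = (0 + I)² = I²)
√(k(-49, 15) + c) = √(15² + 7/183) = √(225 + 7/183) = √(41182/183) = √7536306/183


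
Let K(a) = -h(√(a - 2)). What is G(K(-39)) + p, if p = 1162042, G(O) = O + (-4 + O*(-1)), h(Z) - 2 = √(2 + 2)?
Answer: 1162038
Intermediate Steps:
h(Z) = 4 (h(Z) = 2 + √(2 + 2) = 2 + √4 = 2 + 2 = 4)
K(a) = -4 (K(a) = -1*4 = -4)
G(O) = -4 (G(O) = O + (-4 - O) = -4)
G(K(-39)) + p = -4 + 1162042 = 1162038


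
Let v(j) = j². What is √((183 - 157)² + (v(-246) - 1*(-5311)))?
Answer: √66503 ≈ 257.88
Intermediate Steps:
√((183 - 157)² + (v(-246) - 1*(-5311))) = √((183 - 157)² + ((-246)² - 1*(-5311))) = √(26² + (60516 + 5311)) = √(676 + 65827) = √66503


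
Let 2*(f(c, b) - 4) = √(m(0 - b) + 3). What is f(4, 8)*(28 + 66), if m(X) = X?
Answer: 376 + 47*I*√5 ≈ 376.0 + 105.1*I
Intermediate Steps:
f(c, b) = 4 + √(3 - b)/2 (f(c, b) = 4 + √((0 - b) + 3)/2 = 4 + √(-b + 3)/2 = 4 + √(3 - b)/2)
f(4, 8)*(28 + 66) = (4 + √(3 - 1*8)/2)*(28 + 66) = (4 + √(3 - 8)/2)*94 = (4 + √(-5)/2)*94 = (4 + (I*√5)/2)*94 = (4 + I*√5/2)*94 = 376 + 47*I*√5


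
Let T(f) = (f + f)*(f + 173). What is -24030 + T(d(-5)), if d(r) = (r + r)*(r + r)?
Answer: 30570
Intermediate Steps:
d(r) = 4*r² (d(r) = (2*r)*(2*r) = 4*r²)
T(f) = 2*f*(173 + f) (T(f) = (2*f)*(173 + f) = 2*f*(173 + f))
-24030 + T(d(-5)) = -24030 + 2*(4*(-5)²)*(173 + 4*(-5)²) = -24030 + 2*(4*25)*(173 + 4*25) = -24030 + 2*100*(173 + 100) = -24030 + 2*100*273 = -24030 + 54600 = 30570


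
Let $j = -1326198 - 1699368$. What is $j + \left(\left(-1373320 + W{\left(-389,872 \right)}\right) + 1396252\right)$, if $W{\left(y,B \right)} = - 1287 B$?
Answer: $-4124898$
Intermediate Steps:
$j = -3025566$
$j + \left(\left(-1373320 + W{\left(-389,872 \right)}\right) + 1396252\right) = -3025566 + \left(\left(-1373320 - 1122264\right) + 1396252\right) = -3025566 + \left(-2495584 + 1396252\right) = -3025566 - 1099332 = -4124898$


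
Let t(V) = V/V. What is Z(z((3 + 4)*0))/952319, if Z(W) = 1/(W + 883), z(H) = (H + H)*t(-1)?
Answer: 1/840897677 ≈ 1.1892e-9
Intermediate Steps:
t(V) = 1
z(H) = 2*H (z(H) = (H + H)*1 = (2*H)*1 = 2*H)
Z(W) = 1/(883 + W)
Z(z((3 + 4)*0))/952319 = 1/((883 + 2*((3 + 4)*0))*952319) = (1/952319)/(883 + 2*(7*0)) = (1/952319)/(883 + 2*0) = (1/952319)/(883 + 0) = (1/952319)/883 = (1/883)*(1/952319) = 1/840897677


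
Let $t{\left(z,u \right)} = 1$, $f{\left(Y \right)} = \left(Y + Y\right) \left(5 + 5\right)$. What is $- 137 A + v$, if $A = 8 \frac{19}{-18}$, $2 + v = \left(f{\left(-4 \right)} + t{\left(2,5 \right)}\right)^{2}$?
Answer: $\frac{66563}{9} \approx 7395.9$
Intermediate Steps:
$f{\left(Y \right)} = 20 Y$ ($f{\left(Y \right)} = 2 Y 10 = 20 Y$)
$v = 6239$ ($v = -2 + \left(20 \left(-4\right) + 1\right)^{2} = -2 + \left(-80 + 1\right)^{2} = -2 + \left(-79\right)^{2} = -2 + 6241 = 6239$)
$A = - \frac{76}{9}$ ($A = 8 \cdot 19 \left(- \frac{1}{18}\right) = 8 \left(- \frac{19}{18}\right) = - \frac{76}{9} \approx -8.4444$)
$- 137 A + v = \left(-137\right) \left(- \frac{76}{9}\right) + 6239 = \frac{10412}{9} + 6239 = \frac{66563}{9}$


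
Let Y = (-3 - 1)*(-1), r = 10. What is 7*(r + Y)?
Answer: 98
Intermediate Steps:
Y = 4 (Y = -4*(-1) = 4)
7*(r + Y) = 7*(10 + 4) = 7*14 = 98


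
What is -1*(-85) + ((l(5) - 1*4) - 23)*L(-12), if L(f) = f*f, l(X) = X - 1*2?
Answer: -3371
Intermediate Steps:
l(X) = -2 + X (l(X) = X - 2 = -2 + X)
L(f) = f**2
-1*(-85) + ((l(5) - 1*4) - 23)*L(-12) = -1*(-85) + (((-2 + 5) - 1*4) - 23)*(-12)**2 = 85 + ((3 - 4) - 23)*144 = 85 + (-1 - 23)*144 = 85 - 24*144 = 85 - 3456 = -3371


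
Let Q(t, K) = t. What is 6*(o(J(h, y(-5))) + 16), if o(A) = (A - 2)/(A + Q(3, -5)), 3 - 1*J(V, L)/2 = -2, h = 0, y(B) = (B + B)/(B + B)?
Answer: 1296/13 ≈ 99.692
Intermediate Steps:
y(B) = 1 (y(B) = (2*B)/((2*B)) = (2*B)*(1/(2*B)) = 1)
J(V, L) = 10 (J(V, L) = 6 - 2*(-2) = 6 + 4 = 10)
o(A) = (-2 + A)/(3 + A) (o(A) = (A - 2)/(A + 3) = (-2 + A)/(3 + A))
6*(o(J(h, y(-5))) + 16) = 6*((-2 + 10)/(3 + 10) + 16) = 6*(8/13 + 16) = 6*(216/13) = 1296/13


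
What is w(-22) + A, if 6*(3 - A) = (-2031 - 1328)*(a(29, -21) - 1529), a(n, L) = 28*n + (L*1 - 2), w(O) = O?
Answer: -1242887/3 ≈ -4.1430e+5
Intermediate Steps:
a(n, L) = -2 + L + 28*n (a(n, L) = 28*n + (L - 2) = 28*n + (-2 + L) = -2 + L + 28*n)
A = -1242821/3 (A = 3 - (-2031 - 1328)*((-2 - 21 + 28*29) - 1529)/6 = 3 - (-3359)*((-2 - 21 + 812) - 1529)/6 = 3 - (-3359)*(789 - 1529)/6 = 3 - (-3359)*(-740)/6 = 3 - 1/6*2485660 = 3 - 1242830/3 = -1242821/3 ≈ -4.1427e+5)
w(-22) + A = -22 - 1242821/3 = -1242887/3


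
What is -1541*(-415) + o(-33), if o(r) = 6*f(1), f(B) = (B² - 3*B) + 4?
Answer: 639527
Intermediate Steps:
f(B) = 4 + B² - 3*B
o(r) = 12 (o(r) = 6*(4 + 1² - 3*1) = 6*(4 + 1 - 3) = 6*2 = 12)
-1541*(-415) + o(-33) = -1541*(-415) + 12 = 639515 + 12 = 639527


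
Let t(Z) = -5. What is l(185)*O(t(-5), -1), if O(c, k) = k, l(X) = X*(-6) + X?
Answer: 925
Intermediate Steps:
l(X) = -5*X (l(X) = -6*X + X = -5*X)
l(185)*O(t(-5), -1) = -5*185*(-1) = -925*(-1) = 925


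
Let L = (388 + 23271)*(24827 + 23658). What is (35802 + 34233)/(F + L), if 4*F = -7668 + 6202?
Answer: 46690/764737499 ≈ 6.1054e-5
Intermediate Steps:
F = -733/2 (F = (-7668 + 6202)/4 = (¼)*(-1466) = -733/2 ≈ -366.50)
L = 1147106615 (L = 23659*48485 = 1147106615)
(35802 + 34233)/(F + L) = (35802 + 34233)/(-733/2 + 1147106615) = 70035/(2294212497/2) = 70035*(2/2294212497) = 46690/764737499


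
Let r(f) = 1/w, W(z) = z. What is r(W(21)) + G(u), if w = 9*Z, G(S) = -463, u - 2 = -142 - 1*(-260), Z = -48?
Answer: -200017/432 ≈ -463.00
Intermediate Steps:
u = 120 (u = 2 + (-142 - 1*(-260)) = 2 + (-142 + 260) = 2 + 118 = 120)
w = -432 (w = 9*(-48) = -432)
r(f) = -1/432 (r(f) = 1/(-432) = -1/432)
r(W(21)) + G(u) = -1/432 - 463 = -200017/432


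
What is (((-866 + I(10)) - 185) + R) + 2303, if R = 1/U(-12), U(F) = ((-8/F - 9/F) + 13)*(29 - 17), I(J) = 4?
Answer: 217289/173 ≈ 1256.0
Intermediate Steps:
U(F) = 156 - 204/F (U(F) = (-17/F + 13)*12 = (13 - 17/F)*12 = 156 - 204/F)
R = 1/173 (R = 1/(156 - 204/(-12)) = 1/(156 - 204*(-1/12)) = 1/(156 + 17) = 1/173 ≈ 0.0057803)
(((-866 + I(10)) - 185) + R) + 2303 = (((-866 + 4) - 185) + 1/173) + 2303 = ((-862 - 185) + 1/173) + 2303 = (-1047 + 1/173) + 2303 = -181130/173 + 2303 = 217289/173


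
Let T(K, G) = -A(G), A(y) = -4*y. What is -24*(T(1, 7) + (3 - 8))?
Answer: -552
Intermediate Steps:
T(K, G) = 4*G (T(K, G) = -(-4)*G = 4*G)
-24*(T(1, 7) + (3 - 8)) = -24*(4*7 + (3 - 8)) = -24*(28 - 5) = -24*23 = -552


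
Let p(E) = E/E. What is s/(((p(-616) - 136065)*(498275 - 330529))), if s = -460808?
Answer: 57601/2853023968 ≈ 2.0189e-5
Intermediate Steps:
p(E) = 1
s/(((p(-616) - 136065)*(498275 - 330529))) = -460808*1/((1 - 136065)*(498275 - 330529)) = -460808/((-136064*167746)) = -460808/(-22824191744) = -460808*(-1/22824191744) = 57601/2853023968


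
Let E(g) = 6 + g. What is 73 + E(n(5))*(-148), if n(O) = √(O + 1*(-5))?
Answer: -815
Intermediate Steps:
n(O) = √(-5 + O) (n(O) = √(O - 5) = √(-5 + O))
73 + E(n(5))*(-148) = 73 + (6 + √(-5 + 5))*(-148) = 73 + (6 + √0)*(-148) = 73 + (6 + 0)*(-148) = 73 + 6*(-148) = 73 - 888 = -815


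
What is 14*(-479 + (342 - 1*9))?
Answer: -2044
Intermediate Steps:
14*(-479 + (342 - 1*9)) = 14*(-479 + (342 - 9)) = 14*(-479 + 333) = 14*(-146) = -2044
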